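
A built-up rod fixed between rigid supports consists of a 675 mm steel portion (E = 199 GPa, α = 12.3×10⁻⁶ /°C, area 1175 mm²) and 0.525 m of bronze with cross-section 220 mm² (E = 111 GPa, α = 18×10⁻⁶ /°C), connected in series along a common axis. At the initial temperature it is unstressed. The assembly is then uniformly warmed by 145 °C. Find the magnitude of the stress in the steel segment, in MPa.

σ ≈ 89.8 MPa (compressive)

If the supports were absent, the total length change would be Σ αᵢΔT Lᵢ = 12.3×10⁻⁶×145×675 + 18×10⁻⁶×145×525 = 2.574 mm.
Since the ends are fixed, an axial force P builds up, equal in every segment, with P · Σ Lᵢ/(AᵢEᵢ) = δ_free.
Σ Lᵢ/(AᵢEᵢ) = 675/(1175×199×10³) + 525/(220×111×10³) = 2.439×10⁻⁵ mm/N.
Hence P = δ_free / Σ(L/AE) = 2.574/2.439×10⁻⁵ = 105.6 kN (compressive).
σ_{steel} = P / A = 105600 / 1175 = 89.84 MPa.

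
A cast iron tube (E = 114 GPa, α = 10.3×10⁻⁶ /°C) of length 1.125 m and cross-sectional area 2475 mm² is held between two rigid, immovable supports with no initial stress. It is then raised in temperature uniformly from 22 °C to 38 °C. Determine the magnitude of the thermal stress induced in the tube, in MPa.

σ ≈ 18.8 MPa (compressive)

With length fixed, the mechanical strain must cancel the thermal strain αΔT = 10.3×10⁻⁶ × 16 = 164.8×10⁻⁶.
The stress required to suppress this strain is σ = Eε = 114×10³ × 164.8×10⁻⁶ = 18.79 MPa, compressive since the tube is trying to expand.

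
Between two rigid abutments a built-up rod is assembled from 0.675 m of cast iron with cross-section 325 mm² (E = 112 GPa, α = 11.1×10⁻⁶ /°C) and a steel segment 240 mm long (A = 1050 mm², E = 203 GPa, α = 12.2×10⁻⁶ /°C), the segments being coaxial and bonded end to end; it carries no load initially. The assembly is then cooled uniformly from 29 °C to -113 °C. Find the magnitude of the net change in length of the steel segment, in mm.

|ΔL| ≈ 0.331 mm

Free thermal contraction of the whole bar: Σ αᵢΔT Lᵢ = 11.1×10⁻⁶×142×675 + 12.2×10⁻⁶×142×240 = 1.48 mm.
The rigid supports impose zero overall length change; the single axial force P common to all segments must satisfy P Σ Lᵢ/(AᵢEᵢ) = δ_free.
Σ Lᵢ/(AᵢEᵢ) = 675/(325×112×10³) + 240/(1050×203×10³) = 1.967×10⁻⁵ mm/N.
Hence P = δ_free / Σ(L/AE) = 1.48/1.967×10⁻⁵ = 75.23 kN (tensile).
For the steel segment, free thermal change = 12.2×10⁻⁶×142×240 = 0.4158 mm and elastic change from P = 75230×240/(1050×203×10³) = 0.0847 mm; these oppose, so the net change is 0.331 mm (segment shortens).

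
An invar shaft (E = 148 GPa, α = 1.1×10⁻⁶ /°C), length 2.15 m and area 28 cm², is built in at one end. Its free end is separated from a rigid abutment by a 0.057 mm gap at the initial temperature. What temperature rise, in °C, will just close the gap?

Contact occurs when the free expansion equals the gap: αΔT L = 0.057 mm.
So ΔT = g/(αL) = 0.057/(1.1×10⁻⁶ × 2150) = 24.1 °C.

ΔT ≈ 24.1 °C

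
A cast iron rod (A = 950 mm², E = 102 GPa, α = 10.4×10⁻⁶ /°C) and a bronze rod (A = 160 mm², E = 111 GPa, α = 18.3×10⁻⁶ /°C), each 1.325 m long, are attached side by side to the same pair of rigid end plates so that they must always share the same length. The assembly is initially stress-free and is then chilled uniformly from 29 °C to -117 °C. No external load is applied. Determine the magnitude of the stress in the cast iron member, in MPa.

σ ≈ 18.2 MPa (compressive)

Equilibrium of a rigid end plate with no external load gives equal and opposite internal forces ±P in the two members. Since α_{bronze} > α_{cast iron}, cooling drives the bronze into tension and the cast iron into compression.
Equating the net (thermal + elastic) strains gives |α₁ − α₂|·ΔT = P·[1/(A₁E₁) + 1/(A₂E₂)].
|α₁ − α₂|·ΔT = 7.9×10⁻⁶ × 146 = 0.001153.
1/(A₁E₁) + 1/(A₂E₂) = 1/(950×102×10³) + 1/(160×111×10³) = 6.663×10⁻⁸ N⁻¹.
P = 0.001153 / 6.663×10⁻⁸ = 17310 N = 17.31 kN.
σ_{cast iron} = P/A₁ = 17310/950 = 18.22 MPa, compressive.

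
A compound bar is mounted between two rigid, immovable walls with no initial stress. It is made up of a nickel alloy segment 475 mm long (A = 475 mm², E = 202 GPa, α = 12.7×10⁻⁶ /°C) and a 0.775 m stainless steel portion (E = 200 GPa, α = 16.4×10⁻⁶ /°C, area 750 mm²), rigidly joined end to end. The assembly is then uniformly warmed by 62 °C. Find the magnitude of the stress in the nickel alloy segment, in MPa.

σ ≈ 242 MPa (compressive)

With the walls removed the bar would change length by δ_free = Σ αᵢΔT Lᵢ = 12.7×10⁻⁶×62×475 + 16.4×10⁻⁶×62×775 = 1.162 mm.
The walls prevent any net length change, so an axial force P (same in every segment) develops. Compatibility: P · Σ Lᵢ/(AᵢEᵢ) = δ_free.
The series flexibility is Σ Lᵢ/(AᵢEᵢ) = 475/(475×202×10³) + 775/(750×200×10³) = 1.012×10⁻⁵ mm/N.
So P = 1.162 / 1.012×10⁻⁵ = 114.9 kN, compressive.
σ_{nickel alloy} = P / A = 114900 / 475 = 241.8 MPa.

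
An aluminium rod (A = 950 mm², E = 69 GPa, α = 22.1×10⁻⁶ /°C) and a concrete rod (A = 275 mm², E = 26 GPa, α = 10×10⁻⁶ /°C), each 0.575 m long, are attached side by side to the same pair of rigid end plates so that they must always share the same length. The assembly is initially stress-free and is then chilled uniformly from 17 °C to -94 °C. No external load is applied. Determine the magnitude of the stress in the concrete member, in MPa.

σ ≈ 31.5 MPa (compressive)

Equilibrium of a rigid end plate with no external load gives equal and opposite internal forces ±P in the two members. Since α_{aluminium} > α_{concrete}, cooling drives the aluminium into tension and the concrete into compression.
Setting the final lengths equal and cancelling L: (α₁ − α₂)ΔT = P/(A₁E₁) + P/(A₂E₂).
|α₁ − α₂|·ΔT = 12.1×10⁻⁶ × 111 = 0.001343.
1/(A₁E₁) + 1/(A₂E₂) = 1/(950×69×10³) + 1/(275×26×10³) = 1.551×10⁻⁷ N⁻¹.
P = 0.001343 / 1.551×10⁻⁷ = 8659 N = 8.659 kN.
σ_{concrete} = P/A₂ = 8659/275 = 31.49 MPa, compressive.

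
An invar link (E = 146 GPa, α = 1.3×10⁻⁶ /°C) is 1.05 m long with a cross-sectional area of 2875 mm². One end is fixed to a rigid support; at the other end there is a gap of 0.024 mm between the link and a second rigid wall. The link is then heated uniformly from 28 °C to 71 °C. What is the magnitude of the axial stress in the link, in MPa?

Free thermal elongation = αΔT L = 1.3×10⁻⁶ × 43 × 1050 = 0.0587 mm.
This exceeds the 0.024 mm gap, so the wall pushes back. The portion of expansion that must be recovered elastically is δ_free − gap = 0.0587 − 0.024 = 0.0347 mm.
Compatibility: PL/(AE) = 0.0347 mm, so σ = P/A = E × (0.0347/1050) = 4.824 MPa.

σ ≈ 4.82 MPa (compressive)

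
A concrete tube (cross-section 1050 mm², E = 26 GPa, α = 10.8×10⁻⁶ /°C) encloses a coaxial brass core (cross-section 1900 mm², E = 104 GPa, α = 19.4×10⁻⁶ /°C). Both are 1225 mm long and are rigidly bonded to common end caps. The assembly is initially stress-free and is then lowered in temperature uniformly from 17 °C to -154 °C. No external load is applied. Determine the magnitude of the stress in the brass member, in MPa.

σ ≈ 18.6 MPa (tensile)

Equilibrium of a rigid end plate with no external load gives equal and opposite internal forces ±P in the two members. Since α_{brass} > α_{concrete}, cooling drives the brass into tension and the concrete into compression.
Equating the net (thermal + elastic) strains gives |α₁ − α₂|·ΔT = P·[1/(A₁E₁) + 1/(A₂E₂)].
|α₁ − α₂|·ΔT = 8.6×10⁻⁶ × 171 = 0.001471.
1/(A₁E₁) + 1/(A₂E₂) = 1/(1050×26×10³) + 1/(1900×104×10³) = 4.169×10⁻⁸ N⁻¹.
P = 0.001471 / 4.169×10⁻⁸ = 35270 N = 35.27 kN.
σ_{brass} = P/A₂ = 35270/1900 = 18.57 MPa, tensile.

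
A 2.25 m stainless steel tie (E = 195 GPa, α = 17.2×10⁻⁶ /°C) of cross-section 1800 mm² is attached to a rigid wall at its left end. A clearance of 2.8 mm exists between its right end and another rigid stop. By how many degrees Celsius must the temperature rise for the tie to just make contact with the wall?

The gap closes when αΔT L = 2.8 mm, since the tie is still unstressed at that instant.
So ΔT = g/(αL) = 2.8/(17.2×10⁻⁶ × 2250) = 72.35 °C.

ΔT ≈ 72.4 °C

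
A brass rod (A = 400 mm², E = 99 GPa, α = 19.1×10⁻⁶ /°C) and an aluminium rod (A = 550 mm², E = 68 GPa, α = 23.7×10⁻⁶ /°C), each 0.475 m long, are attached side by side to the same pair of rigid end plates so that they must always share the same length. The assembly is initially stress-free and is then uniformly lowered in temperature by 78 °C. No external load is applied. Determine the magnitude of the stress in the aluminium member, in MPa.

σ ≈ 12.5 MPa (tensile)

The aluminium has the larger α, so on cooling it would change length more than the brass if both were free. The rigid plates force a common final length, so the aluminium is put into tension and the brass into compression, with equal and opposite forces P (no external load).
Setting the final lengths equal and cancelling L: (α₁ − α₂)ΔT = P/(A₁E₁) + P/(A₂E₂).
|α₁ − α₂|·ΔT = 4.6×10⁻⁶ × 78 = 0.0003588.
1/(A₁E₁) + 1/(A₂E₂) = 1/(400×99×10³) + 1/(550×68×10³) = 5.199×10⁻⁸ N⁻¹.
P = 0.0003588 / 5.199×10⁻⁸ = 6901 N = 6.901 kN.
σ_{aluminium} = P/A₂ = 6901/550 = 12.55 MPa, tensile.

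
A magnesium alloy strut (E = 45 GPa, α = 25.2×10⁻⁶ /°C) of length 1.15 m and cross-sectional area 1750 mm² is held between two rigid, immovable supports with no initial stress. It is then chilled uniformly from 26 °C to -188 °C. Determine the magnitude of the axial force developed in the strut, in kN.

P ≈ 425 kN (tensile)

With zero net strain, σ = E·αΔT = 45 GPa × 25.2×10⁻⁶ × 214 = 242.7 MPa.
Axial force P = σA = 242.7 × 1750 = 424700 N = 424.7 kN, tensile.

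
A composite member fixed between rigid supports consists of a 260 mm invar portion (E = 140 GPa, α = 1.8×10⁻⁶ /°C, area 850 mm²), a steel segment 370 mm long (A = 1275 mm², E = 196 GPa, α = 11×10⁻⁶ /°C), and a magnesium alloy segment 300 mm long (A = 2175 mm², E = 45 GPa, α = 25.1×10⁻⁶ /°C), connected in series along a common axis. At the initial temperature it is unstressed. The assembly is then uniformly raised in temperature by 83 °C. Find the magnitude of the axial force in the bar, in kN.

P ≈ 149 kN (compressive)

If the supports were absent, the total length change would be Σ αᵢΔT Lᵢ = 1.8×10⁻⁶×83×260 + 11×10⁻⁶×83×370 + 25.1×10⁻⁶×83×300 = 1.002 mm.
Since the ends are fixed, an axial force P builds up, equal in every segment, with P · Σ Lᵢ/(AᵢEᵢ) = δ_free.
Σ Lᵢ/(AᵢEᵢ) = 260/(850×140×10³) + 370/(1275×196×10³) + 300/(2175×45×10³) = 6.731×10⁻⁶ mm/N.
Hence P = δ_free / Σ(L/AE) = 1.002/6.731×10⁻⁶ = 148.8 kN (compressive).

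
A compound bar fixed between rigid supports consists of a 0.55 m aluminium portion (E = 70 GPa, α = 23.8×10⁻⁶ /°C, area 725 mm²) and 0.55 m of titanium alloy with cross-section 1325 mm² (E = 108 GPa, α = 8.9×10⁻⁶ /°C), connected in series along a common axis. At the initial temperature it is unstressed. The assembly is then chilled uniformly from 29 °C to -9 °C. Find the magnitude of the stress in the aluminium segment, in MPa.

With the walls removed the bar would change length by δ_free = Σ αᵢΔT Lᵢ = 23.8×10⁻⁶×38×550 + 8.9×10⁻⁶×38×550 = 0.6834 mm.
The walls prevent any net length change, so an axial force P (same in every segment) develops. Compatibility: P · Σ Lᵢ/(AᵢEᵢ) = δ_free.
The series flexibility is Σ Lᵢ/(AᵢEᵢ) = 550/(725×70×10³) + 550/(1325×108×10³) = 1.468×10⁻⁵ mm/N.
Hence P = δ_free / Σ(L/AE) = 0.6834/1.468×10⁻⁵ = 46.55 kN (tensile).
σ_{aluminium} = P / A = 46550 / 725 = 64.21 MPa.

σ ≈ 64.2 MPa (tensile)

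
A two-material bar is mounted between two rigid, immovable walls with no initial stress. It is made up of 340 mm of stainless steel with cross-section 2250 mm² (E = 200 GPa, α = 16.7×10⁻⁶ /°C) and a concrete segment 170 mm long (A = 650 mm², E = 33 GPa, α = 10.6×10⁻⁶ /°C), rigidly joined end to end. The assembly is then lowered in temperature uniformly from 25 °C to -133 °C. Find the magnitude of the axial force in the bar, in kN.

Free thermal contraction of the whole bar: Σ αᵢΔT Lᵢ = 16.7×10⁻⁶×158×340 + 10.6×10⁻⁶×158×170 = 1.182 mm.
Since the ends are fixed, an axial force P builds up, equal in every segment, with P · Σ Lᵢ/(AᵢEᵢ) = δ_free.
The series flexibility is Σ Lᵢ/(AᵢEᵢ) = 340/(2250×200×10³) + 170/(650×33×10³) = 8.681×10⁻⁶ mm/N.
So P = 1.182 / 8.681×10⁻⁶ = 136.1 kN, tensile.

P ≈ 136 kN (tensile)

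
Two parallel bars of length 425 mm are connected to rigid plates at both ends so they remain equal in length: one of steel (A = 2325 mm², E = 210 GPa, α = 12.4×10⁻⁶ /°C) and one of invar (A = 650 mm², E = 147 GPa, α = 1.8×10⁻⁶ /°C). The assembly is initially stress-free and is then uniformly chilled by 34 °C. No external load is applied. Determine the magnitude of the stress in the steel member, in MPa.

Both members must finish at the same length. With the larger α, the steel tends to over-contract; the plates restrain it, putting the steel in tension and the invar in compression. With no external load the two internal forces are equal and opposite, magnitude P.
Setting the final lengths equal and cancelling L: (α₁ − α₂)ΔT = P/(A₁E₁) + P/(A₂E₂).
|α₁ − α₂|·ΔT = 10.6×10⁻⁶ × 34 = 0.0003604.
1/(A₁E₁) + 1/(A₂E₂) = 1/(2325×210×10³) + 1/(650×147×10³) = 1.251×10⁻⁸ N⁻¹.
So P = 0.0003604 / 1.251×10⁻⁸ = 28.8 kN.
σ_{steel} = P/A₁ = 28800/2325 = 12.39 MPa, tensile.

σ ≈ 12.4 MPa (tensile)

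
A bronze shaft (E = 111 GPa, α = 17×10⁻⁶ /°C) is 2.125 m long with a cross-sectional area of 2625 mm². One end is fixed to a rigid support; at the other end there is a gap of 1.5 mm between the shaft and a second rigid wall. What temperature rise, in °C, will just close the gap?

Contact occurs when the free expansion equals the gap: αΔT L = 1.5 mm.
ΔT = 1.5 / (17×10⁻⁶ × 2125) = 41.52 °C.

ΔT ≈ 41.5 °C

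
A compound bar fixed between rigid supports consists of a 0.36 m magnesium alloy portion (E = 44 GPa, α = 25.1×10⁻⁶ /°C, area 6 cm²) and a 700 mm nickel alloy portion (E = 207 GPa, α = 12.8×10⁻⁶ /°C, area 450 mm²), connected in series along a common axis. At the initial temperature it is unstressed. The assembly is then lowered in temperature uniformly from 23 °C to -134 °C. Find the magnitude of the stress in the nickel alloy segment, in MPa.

With the walls removed the bar would change length by δ_free = Σ αᵢΔT Lᵢ = 25.1×10⁻⁶×157×360 + 12.8×10⁻⁶×157×700 = 2.825 mm.
Since the ends are fixed, an axial force P builds up, equal in every segment, with P · Σ Lᵢ/(AᵢEᵢ) = δ_free.
Σ Lᵢ/(AᵢEᵢ) = 360/(600×44×10³) + 700/(450×207×10³) = 2.115×10⁻⁵ mm/N.
So P = 2.825 / 2.115×10⁻⁵ = 133.6 kN, tensile.
σ_{nickel alloy} = P / A = 133600 / 450 = 296.8 MPa.

σ ≈ 297 MPa (tensile)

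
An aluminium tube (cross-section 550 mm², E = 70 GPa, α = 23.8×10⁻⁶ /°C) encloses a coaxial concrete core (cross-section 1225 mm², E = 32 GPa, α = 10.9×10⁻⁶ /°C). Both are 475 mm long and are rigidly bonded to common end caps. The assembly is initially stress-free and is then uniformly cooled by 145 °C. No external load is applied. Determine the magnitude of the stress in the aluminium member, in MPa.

Both members must finish at the same length. With the larger α, the aluminium tends to over-contract; the plates restrain it, putting the aluminium in tension and the concrete in compression. With no external load the two internal forces are equal and opposite, magnitude P.
Equating the net (thermal + elastic) strains gives |α₁ − α₂|·ΔT = P·[1/(A₁E₁) + 1/(A₂E₂)].
|α₁ − α₂|·ΔT = 12.9×10⁻⁶ × 145 = 0.00187.
1/(A₁E₁) + 1/(A₂E₂) = 1/(550×70×10³) + 1/(1225×32×10³) = 5.148×10⁻⁸ N⁻¹.
So P = 0.00187 / 5.148×10⁻⁸ = 36.33 kN.
σ_{aluminium} = P/A₁ = 36330/550 = 66.06 MPa, tensile.

σ ≈ 66.1 MPa (tensile)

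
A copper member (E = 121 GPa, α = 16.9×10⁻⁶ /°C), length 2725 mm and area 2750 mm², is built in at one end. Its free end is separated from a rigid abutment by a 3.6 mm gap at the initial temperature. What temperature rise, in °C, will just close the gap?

The gap closes when αΔT L = 3.6 mm, since the member is still unstressed at that instant.
So ΔT = g/(αL) = 3.6/(16.9×10⁻⁶ × 2725) = 78.17 °C.

ΔT ≈ 78.2 °C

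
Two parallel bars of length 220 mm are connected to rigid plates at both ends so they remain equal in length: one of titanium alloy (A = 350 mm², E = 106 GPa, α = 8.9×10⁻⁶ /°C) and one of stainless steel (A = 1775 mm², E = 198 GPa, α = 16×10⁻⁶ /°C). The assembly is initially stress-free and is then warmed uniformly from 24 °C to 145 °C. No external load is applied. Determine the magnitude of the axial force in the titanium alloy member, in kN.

The stainless steel has the larger α, so on heating it would change length more than the titanium alloy if both were free. The rigid plates force a common final length, so the stainless steel is put into compression and the titanium alloy into tension, with equal and opposite forces P (no external load).
Equating the net (thermal + elastic) strains gives |α₁ − α₂|·ΔT = P·[1/(A₁E₁) + 1/(A₂E₂)].
|α₁ − α₂|·ΔT = 7.1×10⁻⁶ × 121 = 0.0008591.
1/(A₁E₁) + 1/(A₂E₂) = 1/(350×106×10³) + 1/(1775×198×10³) = 2.98×10⁻⁸ N⁻¹.
P = 0.0008591 / 2.98×10⁻⁸ = 28830 N = 28.83 kN.

P ≈ 28.8 kN (tensile in the titanium alloy)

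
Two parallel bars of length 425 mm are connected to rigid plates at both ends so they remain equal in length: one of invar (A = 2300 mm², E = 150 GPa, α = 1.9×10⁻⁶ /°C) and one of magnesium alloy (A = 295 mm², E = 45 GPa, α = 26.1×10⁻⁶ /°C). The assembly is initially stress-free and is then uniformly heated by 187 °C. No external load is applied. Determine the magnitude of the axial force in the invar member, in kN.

The magnesium alloy has the larger α, so on heating it would change length more than the invar if both were free. The rigid plates force a common final length, so the magnesium alloy is put into compression and the invar into tension, with equal and opposite forces P (no external load).
Compatibility of the two members (thermal + elastic change equal): (α₁ − α₂)ΔT = P·[1/(A₁E₁) + 1/(A₂E₂)].
|α₁ − α₂|·ΔT = 24.2×10⁻⁶ × 187 = 0.004525.
1/(A₁E₁) + 1/(A₂E₂) = 1/(2300×150×10³) + 1/(295×45×10³) = 7.823×10⁻⁸ N⁻¹.
P = 0.004525 / 7.823×10⁻⁸ = 57850 N = 57.85 kN.

P ≈ 57.8 kN (tensile in the invar)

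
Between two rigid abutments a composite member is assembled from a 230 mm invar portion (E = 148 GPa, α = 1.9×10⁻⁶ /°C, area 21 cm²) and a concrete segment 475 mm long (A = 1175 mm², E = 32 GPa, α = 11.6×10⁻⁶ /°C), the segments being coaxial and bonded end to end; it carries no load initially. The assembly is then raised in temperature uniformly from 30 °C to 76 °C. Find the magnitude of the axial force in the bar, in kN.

With the walls removed the bar would change length by δ_free = Σ αᵢΔT Lᵢ = 1.9×10⁻⁶×46×230 + 11.6×10⁻⁶×46×475 = 0.2736 mm.
The rigid supports impose zero overall length change; the single axial force P common to all segments must satisfy P Σ Lᵢ/(AᵢEᵢ) = δ_free.
The series flexibility is Σ Lᵢ/(AᵢEᵢ) = 230/(2100×148×10³) + 475/(1175×32×10³) = 1.337×10⁻⁵ mm/N.
So P = 0.2736 / 1.337×10⁻⁵ = 20.46 kN, compressive.

P ≈ 20.5 kN (compressive)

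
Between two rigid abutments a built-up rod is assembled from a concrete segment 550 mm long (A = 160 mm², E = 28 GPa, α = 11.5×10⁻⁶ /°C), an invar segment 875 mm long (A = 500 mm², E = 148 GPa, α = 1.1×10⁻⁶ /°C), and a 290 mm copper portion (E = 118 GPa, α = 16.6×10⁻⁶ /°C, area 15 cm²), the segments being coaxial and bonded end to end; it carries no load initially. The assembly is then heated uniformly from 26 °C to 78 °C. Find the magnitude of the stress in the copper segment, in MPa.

Free thermal expansion of the whole bar: Σ αᵢΔT Lᵢ = 11.5×10⁻⁶×52×550 + 1.1×10⁻⁶×52×875 + 16.6×10⁻⁶×52×290 = 0.6293 mm.
The rigid supports impose zero overall length change; the single axial force P common to all segments must satisfy P Σ Lᵢ/(AᵢEᵢ) = δ_free.
Σ Lᵢ/(AᵢEᵢ) = 550/(160×28×10³) + 875/(500×148×10³) + 290/(1500×118×10³) = 0.0001362 mm/N.
Hence P = δ_free / Σ(L/AE) = 0.6293/0.0001362 = 4.619 kN (compressive).
σ_{copper} = P / A = 4619 / 1500 = 3.079 MPa.

σ ≈ 3.08 MPa (compressive)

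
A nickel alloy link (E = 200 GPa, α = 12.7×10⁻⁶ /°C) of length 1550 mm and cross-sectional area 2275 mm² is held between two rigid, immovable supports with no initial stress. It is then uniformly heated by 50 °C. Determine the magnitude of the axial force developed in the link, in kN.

P ≈ 289 kN (compressive)

Full restraint means ε = 0, so the stress is σ = EαΔT = 200×10³ × 12.7×10⁻⁶ × 50 = 127 MPa.
Then P = σA = 127 × 2275 mm² = 288.9 kN, compressive.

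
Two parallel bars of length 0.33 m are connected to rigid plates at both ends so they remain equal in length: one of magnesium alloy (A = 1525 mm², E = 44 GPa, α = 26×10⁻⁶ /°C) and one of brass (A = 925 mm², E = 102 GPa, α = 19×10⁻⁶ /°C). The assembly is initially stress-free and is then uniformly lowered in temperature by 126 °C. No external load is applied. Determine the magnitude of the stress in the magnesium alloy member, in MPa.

σ ≈ 22.7 MPa (tensile)

The magnesium alloy has the larger α, so on cooling it would change length more than the brass if both were free. The rigid plates force a common final length, so the magnesium alloy is put into tension and the brass into compression, with equal and opposite forces P (no external load).
Equating the net (thermal + elastic) strains gives |α₁ − α₂|·ΔT = P·[1/(A₁E₁) + 1/(A₂E₂)].
|α₁ − α₂|·ΔT = 7×10⁻⁶ × 126 = 0.000882.
1/(A₁E₁) + 1/(A₂E₂) = 1/(1525×44×10³) + 1/(925×102×10³) = 2.55×10⁻⁸ N⁻¹.
So P = 0.000882 / 2.55×10⁻⁸ = 34.59 kN.
σ_{magnesium alloy} = P/A₁ = 34590/1525 = 22.68 MPa, tensile.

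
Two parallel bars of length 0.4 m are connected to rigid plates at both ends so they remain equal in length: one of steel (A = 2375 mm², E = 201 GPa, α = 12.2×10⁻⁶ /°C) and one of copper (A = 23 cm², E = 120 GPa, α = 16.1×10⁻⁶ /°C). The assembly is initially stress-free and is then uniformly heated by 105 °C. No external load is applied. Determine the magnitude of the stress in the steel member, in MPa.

The copper has the larger α, so on heating it would change length more than the steel if both were free. The rigid plates force a common final length, so the copper is put into compression and the steel into tension, with equal and opposite forces P (no external load).
Setting the final lengths equal and cancelling L: (α₁ − α₂)ΔT = P/(A₁E₁) + P/(A₂E₂).
|α₁ − α₂|·ΔT = 3.9×10⁻⁶ × 105 = 0.0004095.
1/(A₁E₁) + 1/(A₂E₂) = 1/(2375×201×10³) + 1/(2300×120×10³) = 5.718×10⁻⁹ N⁻¹.
So P = 0.0004095 / 5.718×10⁻⁹ = 71.62 kN.
σ_{steel} = P/A₁ = 71620/2375 = 30.15 MPa, tensile.

σ ≈ 30.2 MPa (tensile)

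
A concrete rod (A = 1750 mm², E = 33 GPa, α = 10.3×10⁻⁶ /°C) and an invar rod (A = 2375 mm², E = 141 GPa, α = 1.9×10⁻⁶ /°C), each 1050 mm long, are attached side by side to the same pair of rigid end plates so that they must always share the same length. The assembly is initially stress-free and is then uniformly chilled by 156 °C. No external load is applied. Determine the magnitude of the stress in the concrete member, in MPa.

σ ≈ 36.9 MPa (tensile)

Equilibrium of a rigid end plate with no external load gives equal and opposite internal forces ±P in the two members. Since α_{concrete} > α_{invar}, cooling drives the concrete into tension and the invar into compression.
Equating the net (thermal + elastic) strains gives |α₁ − α₂|·ΔT = P·[1/(A₁E₁) + 1/(A₂E₂)].
|α₁ − α₂|·ΔT = 8.4×10⁻⁶ × 156 = 0.00131.
1/(A₁E₁) + 1/(A₂E₂) = 1/(1750×33×10³) + 1/(2375×141×10³) = 2.03×10⁻⁸ N⁻¹.
P = 0.00131 / 2.03×10⁻⁸ = 64540 N = 64.54 kN.
σ_{concrete} = P/A₁ = 64540/1750 = 36.88 MPa, tensile.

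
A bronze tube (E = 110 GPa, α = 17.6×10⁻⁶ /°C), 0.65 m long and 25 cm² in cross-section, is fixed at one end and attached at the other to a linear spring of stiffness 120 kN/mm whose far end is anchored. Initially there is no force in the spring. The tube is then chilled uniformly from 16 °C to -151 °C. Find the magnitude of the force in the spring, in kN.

Free thermal contraction: δ_free = αΔT L = 17.6×10⁻⁶ × 167 × 650 = 1.91 mm.
Let P be the tensile force in the spring. The tube extends elastically by PL/(AE) and the spring stretches by P/k; together these equal δ_free.
P [ L/(AE) + 1/k ] = δ_free → P [ 650/(2500×110×10³) + 1/(120×10³) ] = 1.91.
P = 1.91 / 1.07×10⁻⁵ = 178600 N.

P ≈ 179 kN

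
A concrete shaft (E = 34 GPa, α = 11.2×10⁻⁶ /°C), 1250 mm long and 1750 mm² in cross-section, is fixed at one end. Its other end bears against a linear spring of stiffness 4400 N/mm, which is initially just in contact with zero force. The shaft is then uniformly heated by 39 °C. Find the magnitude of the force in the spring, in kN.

P ≈ 2.2 kN

Free thermal expansion: δ_free = αΔT L = 11.2×10⁻⁶ × 39 × 1250 = 0.546 mm.
Let P be the compressive force at the spring. The shaft shortens elastically by PL/(AE) and the spring compresses by P/k; together these equal δ_free.
So P = δ_free / [L/(AE) + 1/k] = 0.546 / [ 1250/(1750×34×10³) + 1/(4400) ].
P = 0.546 / 0.0002483 = 2199 N.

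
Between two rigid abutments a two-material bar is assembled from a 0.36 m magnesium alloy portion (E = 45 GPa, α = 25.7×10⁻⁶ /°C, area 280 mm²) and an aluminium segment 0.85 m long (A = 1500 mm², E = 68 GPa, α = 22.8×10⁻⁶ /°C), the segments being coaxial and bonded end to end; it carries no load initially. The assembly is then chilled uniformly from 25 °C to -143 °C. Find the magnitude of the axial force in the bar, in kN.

P ≈ 130 kN (tensile)

With the walls removed the bar would change length by δ_free = Σ αᵢΔT Lᵢ = 25.7×10⁻⁶×168×360 + 22.8×10⁻⁶×168×850 = 4.81 mm.
Since the ends are fixed, an axial force P builds up, equal in every segment, with P · Σ Lᵢ/(AᵢEᵢ) = δ_free.
The series flexibility is Σ Lᵢ/(AᵢEᵢ) = 360/(280×45×10³) + 850/(1500×68×10³) = 3.69×10⁻⁵ mm/N.
P = 4.81 / 3.69×10⁻⁵ = 130300 N = 130.3 kN, tensile.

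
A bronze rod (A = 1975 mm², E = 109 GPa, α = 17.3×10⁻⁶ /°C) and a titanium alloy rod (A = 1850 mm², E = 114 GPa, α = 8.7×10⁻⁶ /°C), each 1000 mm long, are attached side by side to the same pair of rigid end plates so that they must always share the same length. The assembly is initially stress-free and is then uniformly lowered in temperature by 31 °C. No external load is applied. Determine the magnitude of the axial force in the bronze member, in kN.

P ≈ 28.4 kN (tensile in the bronze)

Both members must finish at the same length. With the larger α, the bronze tends to over-contract; the plates restrain it, putting the bronze in tension and the titanium alloy in compression. With no external load the two internal forces are equal and opposite, magnitude P.
Setting the final lengths equal and cancelling L: (α₁ − α₂)ΔT = P/(A₁E₁) + P/(A₂E₂).
|α₁ − α₂|·ΔT = 8.6×10⁻⁶ × 31 = 0.0002666.
1/(A₁E₁) + 1/(A₂E₂) = 1/(1975×109×10³) + 1/(1850×114×10³) = 9.387×10⁻⁹ N⁻¹.
P = 0.0002666 / 9.387×10⁻⁹ = 28400 N = 28.4 kN.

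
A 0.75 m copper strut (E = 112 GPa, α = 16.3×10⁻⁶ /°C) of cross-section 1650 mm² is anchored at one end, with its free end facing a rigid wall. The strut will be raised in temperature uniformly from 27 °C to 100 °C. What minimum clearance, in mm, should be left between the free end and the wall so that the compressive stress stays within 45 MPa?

g ≈ 0.591 mm

With no wall the strut would lengthen by αΔT L = 16.3×10⁻⁶ × 73 × 750 = 0.8924 mm.
At the allowable stress the elastic shortening the wall may impose is σL/E = 45 × 750 / (112×10³) = 0.3013 mm.
The gap must absorb the remainder: g_min = 0.8924 − 0.3013 = 0.5911 mm.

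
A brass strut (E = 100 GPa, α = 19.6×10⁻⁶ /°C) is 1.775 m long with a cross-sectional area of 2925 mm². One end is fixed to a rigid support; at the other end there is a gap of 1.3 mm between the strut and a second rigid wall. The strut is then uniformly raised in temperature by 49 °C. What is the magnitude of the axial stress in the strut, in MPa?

σ ≈ 22.8 MPa (compressive)

Unrestrained expansion: δ_free = αΔT L = 19.6×10⁻⁶ × 49 × 1775 = 1.705 mm.
After closing the 1.3 mm clearance, 1.705 − 1.3 = 0.4047 mm of expansion remains to be suppressed by the wall.
So σ = E(δ_free − g)/L = 100×10³ × 0.4047/1775 = 22.8 MPa.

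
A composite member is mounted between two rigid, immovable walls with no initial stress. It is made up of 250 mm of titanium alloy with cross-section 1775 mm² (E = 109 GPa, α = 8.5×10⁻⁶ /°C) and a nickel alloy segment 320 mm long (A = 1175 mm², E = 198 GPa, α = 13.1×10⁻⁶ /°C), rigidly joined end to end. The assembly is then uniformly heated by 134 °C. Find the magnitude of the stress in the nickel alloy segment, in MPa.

Free thermal expansion of the whole bar: Σ αᵢΔT Lᵢ = 8.5×10⁻⁶×134×250 + 13.1×10⁻⁶×134×320 = 0.8465 mm.
Since the ends are fixed, an axial force P builds up, equal in every segment, with P · Σ Lᵢ/(AᵢEᵢ) = δ_free.
The series flexibility is Σ Lᵢ/(AᵢEᵢ) = 250/(1775×109×10³) + 320/(1175×198×10³) = 2.668×10⁻⁶ mm/N.
Hence P = δ_free / Σ(L/AE) = 0.8465/2.668×10⁻⁶ = 317.3 kN (compressive).
σ_{nickel alloy} = P / A = 317300 / 1175 = 270.1 MPa.

σ ≈ 270 MPa (compressive)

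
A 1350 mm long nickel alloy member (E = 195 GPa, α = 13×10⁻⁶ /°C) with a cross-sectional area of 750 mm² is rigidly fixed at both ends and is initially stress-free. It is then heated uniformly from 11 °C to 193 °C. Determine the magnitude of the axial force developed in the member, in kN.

The ends cannot move, so σ = EαΔT = 195×10³ × 13×10⁻⁶ × 182 = 461.4 MPa.
P = AEαΔT = 750 × 195×10³ × 13×10⁻⁶ × 182 = 346 kN (compressive).

P ≈ 346 kN (compressive)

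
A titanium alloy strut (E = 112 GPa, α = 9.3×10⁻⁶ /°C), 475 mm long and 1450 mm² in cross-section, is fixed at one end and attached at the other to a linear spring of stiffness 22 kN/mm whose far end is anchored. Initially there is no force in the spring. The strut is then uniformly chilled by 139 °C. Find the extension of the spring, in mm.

Free thermal contraction: δ_free = αΔT L = 9.3×10⁻⁶ × 139 × 475 = 0.614 mm.
Let P be the tensile force in the spring. The strut extends elastically by PL/(AE) and the spring stretches by P/k; together these equal δ_free.
P [ L/(AE) + 1/k ] = δ_free → P [ 475/(1450×112×10³) + 1/(22×10³) ] = 0.614.
P = 0.614 / 4.838×10⁻⁵ = 12690 N.
Spring extension = P/k = 12690/(22×10³) = 0.5769 mm.

δ ≈ 0.577 mm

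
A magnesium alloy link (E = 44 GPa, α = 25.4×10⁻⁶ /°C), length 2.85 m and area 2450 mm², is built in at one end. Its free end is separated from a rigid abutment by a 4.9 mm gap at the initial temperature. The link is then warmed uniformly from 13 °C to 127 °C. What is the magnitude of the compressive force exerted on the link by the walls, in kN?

Free thermal elongation = αΔT L = 25.4×10⁻⁶ × 114 × 2850 = 8.252 mm.
After closing the 4.9 mm clearance, 8.252 − 4.9 = 3.352 mm of expansion remains to be suppressed by the wall.
Compatibility: PL/(AE) = 3.352 mm, so σ = P/A = E × (3.352/2850) = 51.76 MPa.
Force on the wall = σA = 51.76 × 2450 mm² = 126.8 kN.

P ≈ 127 kN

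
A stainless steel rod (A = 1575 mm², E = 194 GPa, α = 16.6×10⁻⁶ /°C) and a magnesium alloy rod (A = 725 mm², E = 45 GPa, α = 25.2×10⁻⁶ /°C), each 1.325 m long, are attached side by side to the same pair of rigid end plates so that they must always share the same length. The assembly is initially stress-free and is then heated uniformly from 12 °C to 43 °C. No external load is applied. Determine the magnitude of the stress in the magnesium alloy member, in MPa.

σ ≈ 10.8 MPa (compressive)

Equilibrium of a rigid end plate with no external load gives equal and opposite internal forces ±P in the two members. Since α_{magnesium alloy} > α_{stainless steel}, heating drives the magnesium alloy into compression and the stainless steel into tension.
Compatibility of the two members (thermal + elastic change equal): (α₁ − α₂)ΔT = P·[1/(A₁E₁) + 1/(A₂E₂)].
|α₁ − α₂|·ΔT = 8.6×10⁻⁶ × 31 = 0.0002666.
1/(A₁E₁) + 1/(A₂E₂) = 1/(1575×194×10³) + 1/(725×45×10³) = 3.392×10⁻⁸ N⁻¹.
So P = 0.0002666 / 3.392×10⁻⁸ = 7.859 kN.
σ_{magnesium alloy} = P/A₂ = 7859/725 = 10.84 MPa, compressive.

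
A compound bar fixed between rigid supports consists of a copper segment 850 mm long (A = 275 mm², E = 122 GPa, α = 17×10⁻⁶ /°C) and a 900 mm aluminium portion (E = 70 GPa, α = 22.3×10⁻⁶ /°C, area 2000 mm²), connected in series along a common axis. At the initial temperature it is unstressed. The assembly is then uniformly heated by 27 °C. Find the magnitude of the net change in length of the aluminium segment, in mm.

|ΔL| ≈ 0.353 mm

If the supports were absent, the total length change would be Σ αᵢΔT Lᵢ = 17×10⁻⁶×27×850 + 22.3×10⁻⁶×27×900 = 0.932 mm.
The walls prevent any net length change, so an axial force P (same in every segment) develops. Compatibility: P · Σ Lᵢ/(AᵢEᵢ) = δ_free.
The series flexibility is Σ Lᵢ/(AᵢEᵢ) = 850/(275×122×10³) + 900/(2000×70×10³) = 3.176×10⁻⁵ mm/N.
Hence P = δ_free / Σ(L/AE) = 0.932/3.176×10⁻⁵ = 29.34 kN (compressive).
For the aluminium segment, free thermal change = 22.3×10⁻⁶×27×900 = 0.5419 mm and elastic change from P = 29340×900/(2000×70×10³) = 0.1886 mm; these oppose, so the net change is 0.353 mm (segment lengthens).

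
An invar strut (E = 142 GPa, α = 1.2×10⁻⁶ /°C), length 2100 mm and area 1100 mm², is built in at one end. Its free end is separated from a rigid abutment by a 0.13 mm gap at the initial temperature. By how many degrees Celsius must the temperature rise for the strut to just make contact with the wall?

Contact occurs when the free expansion equals the gap: αΔT L = 0.13 mm.
ΔT = 0.13 / (1.2×10⁻⁶ × 2100) = 51.59 °C.

ΔT ≈ 51.6 °C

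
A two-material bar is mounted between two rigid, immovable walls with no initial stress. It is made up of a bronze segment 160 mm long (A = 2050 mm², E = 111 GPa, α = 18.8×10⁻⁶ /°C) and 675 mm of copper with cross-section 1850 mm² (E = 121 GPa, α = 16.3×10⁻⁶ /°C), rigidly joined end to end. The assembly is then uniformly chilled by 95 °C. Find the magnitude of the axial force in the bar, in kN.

Free thermal contraction of the whole bar: Σ αᵢΔT Lᵢ = 18.8×10⁻⁶×95×160 + 16.3×10⁻⁶×95×675 = 1.331 mm.
The rigid supports impose zero overall length change; the single axial force P common to all segments must satisfy P Σ Lᵢ/(AᵢEᵢ) = δ_free.
The series flexibility is Σ Lᵢ/(AᵢEᵢ) = 160/(2050×111×10³) + 675/(1850×121×10³) = 3.719×10⁻⁶ mm/N.
Hence P = δ_free / Σ(L/AE) = 1.331/3.719×10⁻⁶ = 357.9 kN (tensile).

P ≈ 358 kN (tensile)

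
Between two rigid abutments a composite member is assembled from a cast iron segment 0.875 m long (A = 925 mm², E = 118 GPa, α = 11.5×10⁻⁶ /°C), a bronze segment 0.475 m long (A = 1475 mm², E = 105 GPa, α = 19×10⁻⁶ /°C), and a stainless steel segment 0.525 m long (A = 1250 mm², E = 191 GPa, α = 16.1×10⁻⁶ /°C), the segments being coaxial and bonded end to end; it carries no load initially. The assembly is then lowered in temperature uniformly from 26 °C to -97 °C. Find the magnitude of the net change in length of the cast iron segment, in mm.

With the walls removed the bar would change length by δ_free = Σ αᵢΔT Lᵢ = 11.5×10⁻⁶×123×875 + 19×10⁻⁶×123×475 + 16.1×10⁻⁶×123×525 = 3.387 mm.
The walls prevent any net length change, so an axial force P (same in every segment) develops. Compatibility: P · Σ Lᵢ/(AᵢEᵢ) = δ_free.
Σ Lᵢ/(AᵢEᵢ) = 875/(925×118×10³) + 475/(1475×105×10³) + 525/(1250×191×10³) = 1.328×10⁻⁵ mm/N.
P = 3.387 / 1.328×10⁻⁵ = 255000 N = 255 kN, tensile.
For the cast iron segment, free thermal change = 11.5×10⁻⁶×123×875 = 1.238 mm and elastic change from P = 255000×875/(925×118×10³) = 2.044 mm; these oppose, so the net change is 0.807 mm (segment lengthens).

|ΔL| ≈ 0.807 mm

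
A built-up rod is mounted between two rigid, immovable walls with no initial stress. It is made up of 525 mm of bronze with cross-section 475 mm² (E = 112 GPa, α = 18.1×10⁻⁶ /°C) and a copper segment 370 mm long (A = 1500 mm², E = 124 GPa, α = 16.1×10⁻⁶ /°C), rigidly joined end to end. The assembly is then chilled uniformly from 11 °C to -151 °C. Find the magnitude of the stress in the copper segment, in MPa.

σ ≈ 141 MPa (tensile)

If the supports were absent, the total length change would be Σ αᵢΔT Lᵢ = 18.1×10⁻⁶×162×525 + 16.1×10⁻⁶×162×370 = 2.504 mm.
Since the ends are fixed, an axial force P builds up, equal in every segment, with P · Σ Lᵢ/(AᵢEᵢ) = δ_free.
Σ Lᵢ/(AᵢEᵢ) = 525/(475×112×10³) + 370/(1500×124×10³) = 1.186×10⁻⁵ mm/N.
P = 2.504 / 1.186×10⁻⁵ = 211200 N = 211.2 kN, tensile.
σ_{copper} = P / A = 211200 / 1500 = 140.8 MPa.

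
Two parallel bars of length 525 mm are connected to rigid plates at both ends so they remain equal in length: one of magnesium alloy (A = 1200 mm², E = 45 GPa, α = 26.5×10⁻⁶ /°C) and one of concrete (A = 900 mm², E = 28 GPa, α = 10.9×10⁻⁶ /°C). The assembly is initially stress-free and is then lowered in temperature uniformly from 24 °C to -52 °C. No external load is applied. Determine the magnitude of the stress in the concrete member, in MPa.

Both members must finish at the same length. With the larger α, the magnesium alloy tends to over-contract; the plates restrain it, putting the magnesium alloy in tension and the concrete in compression. With no external load the two internal forces are equal and opposite, magnitude P.
Compatibility of the two members (thermal + elastic change equal): (α₁ − α₂)ΔT = P·[1/(A₁E₁) + 1/(A₂E₂)].
|α₁ − α₂|·ΔT = 15.6×10⁻⁶ × 76 = 0.001186.
1/(A₁E₁) + 1/(A₂E₂) = 1/(1200×45×10³) + 1/(900×28×10³) = 5.82×10⁻⁸ N⁻¹.
P = 0.001186 / 5.82×10⁻⁸ = 20370 N = 20.37 kN.
σ_{concrete} = P/A₂ = 20370/900 = 22.63 MPa, compressive.

σ ≈ 22.6 MPa (compressive)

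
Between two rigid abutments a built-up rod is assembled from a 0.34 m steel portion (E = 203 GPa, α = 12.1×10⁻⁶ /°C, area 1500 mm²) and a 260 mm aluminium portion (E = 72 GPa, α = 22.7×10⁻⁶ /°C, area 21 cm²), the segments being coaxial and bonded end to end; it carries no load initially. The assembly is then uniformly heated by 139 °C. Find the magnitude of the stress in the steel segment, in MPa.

Free thermal expansion of the whole bar: Σ αᵢΔT Lᵢ = 12.1×10⁻⁶×139×340 + 22.7×10⁻⁶×139×260 = 1.392 mm.
Since the ends are fixed, an axial force P builds up, equal in every segment, with P · Σ Lᵢ/(AᵢEᵢ) = δ_free.
Σ Lᵢ/(AᵢEᵢ) = 340/(1500×203×10³) + 260/(2100×72×10³) = 2.836×10⁻⁶ mm/N.
Hence P = δ_free / Σ(L/AE) = 1.392/2.836×10⁻⁶ = 490.9 kN (compressive).
σ_{steel} = P / A = 490900 / 1500 = 327.3 MPa.

σ ≈ 327 MPa (compressive)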